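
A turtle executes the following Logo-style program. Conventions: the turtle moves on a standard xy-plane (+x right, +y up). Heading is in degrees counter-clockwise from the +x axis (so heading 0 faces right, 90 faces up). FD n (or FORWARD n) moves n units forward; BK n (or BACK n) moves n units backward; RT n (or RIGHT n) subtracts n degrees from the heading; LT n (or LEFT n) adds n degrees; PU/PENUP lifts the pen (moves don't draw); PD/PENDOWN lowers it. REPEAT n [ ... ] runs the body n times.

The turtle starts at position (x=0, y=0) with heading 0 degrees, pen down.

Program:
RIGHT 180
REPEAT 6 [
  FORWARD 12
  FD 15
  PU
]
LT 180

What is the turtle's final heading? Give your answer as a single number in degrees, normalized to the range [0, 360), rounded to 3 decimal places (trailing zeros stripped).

Answer: 0

Derivation:
Executing turtle program step by step:
Start: pos=(0,0), heading=0, pen down
RT 180: heading 0 -> 180
REPEAT 6 [
  -- iteration 1/6 --
  FD 12: (0,0) -> (-12,0) [heading=180, draw]
  FD 15: (-12,0) -> (-27,0) [heading=180, draw]
  PU: pen up
  -- iteration 2/6 --
  FD 12: (-27,0) -> (-39,0) [heading=180, move]
  FD 15: (-39,0) -> (-54,0) [heading=180, move]
  PU: pen up
  -- iteration 3/6 --
  FD 12: (-54,0) -> (-66,0) [heading=180, move]
  FD 15: (-66,0) -> (-81,0) [heading=180, move]
  PU: pen up
  -- iteration 4/6 --
  FD 12: (-81,0) -> (-93,0) [heading=180, move]
  FD 15: (-93,0) -> (-108,0) [heading=180, move]
  PU: pen up
  -- iteration 5/6 --
  FD 12: (-108,0) -> (-120,0) [heading=180, move]
  FD 15: (-120,0) -> (-135,0) [heading=180, move]
  PU: pen up
  -- iteration 6/6 --
  FD 12: (-135,0) -> (-147,0) [heading=180, move]
  FD 15: (-147,0) -> (-162,0) [heading=180, move]
  PU: pen up
]
LT 180: heading 180 -> 0
Final: pos=(-162,0), heading=0, 2 segment(s) drawn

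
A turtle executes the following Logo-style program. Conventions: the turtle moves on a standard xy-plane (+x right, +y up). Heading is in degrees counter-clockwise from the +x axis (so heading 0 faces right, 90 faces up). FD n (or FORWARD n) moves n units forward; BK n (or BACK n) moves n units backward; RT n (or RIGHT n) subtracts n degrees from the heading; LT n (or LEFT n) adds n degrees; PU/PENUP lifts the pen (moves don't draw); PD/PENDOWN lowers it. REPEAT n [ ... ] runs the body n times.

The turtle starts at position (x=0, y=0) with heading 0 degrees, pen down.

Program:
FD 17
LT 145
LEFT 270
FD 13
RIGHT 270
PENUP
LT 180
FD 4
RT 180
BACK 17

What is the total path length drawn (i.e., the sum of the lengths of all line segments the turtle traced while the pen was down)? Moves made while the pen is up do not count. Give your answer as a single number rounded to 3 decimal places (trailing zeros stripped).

Answer: 30

Derivation:
Executing turtle program step by step:
Start: pos=(0,0), heading=0, pen down
FD 17: (0,0) -> (17,0) [heading=0, draw]
LT 145: heading 0 -> 145
LT 270: heading 145 -> 55
FD 13: (17,0) -> (24.456,10.649) [heading=55, draw]
RT 270: heading 55 -> 145
PU: pen up
LT 180: heading 145 -> 325
FD 4: (24.456,10.649) -> (27.733,8.355) [heading=325, move]
RT 180: heading 325 -> 145
BK 17: (27.733,8.355) -> (41.659,-1.396) [heading=145, move]
Final: pos=(41.659,-1.396), heading=145, 2 segment(s) drawn

Segment lengths:
  seg 1: (0,0) -> (17,0), length = 17
  seg 2: (17,0) -> (24.456,10.649), length = 13
Total = 30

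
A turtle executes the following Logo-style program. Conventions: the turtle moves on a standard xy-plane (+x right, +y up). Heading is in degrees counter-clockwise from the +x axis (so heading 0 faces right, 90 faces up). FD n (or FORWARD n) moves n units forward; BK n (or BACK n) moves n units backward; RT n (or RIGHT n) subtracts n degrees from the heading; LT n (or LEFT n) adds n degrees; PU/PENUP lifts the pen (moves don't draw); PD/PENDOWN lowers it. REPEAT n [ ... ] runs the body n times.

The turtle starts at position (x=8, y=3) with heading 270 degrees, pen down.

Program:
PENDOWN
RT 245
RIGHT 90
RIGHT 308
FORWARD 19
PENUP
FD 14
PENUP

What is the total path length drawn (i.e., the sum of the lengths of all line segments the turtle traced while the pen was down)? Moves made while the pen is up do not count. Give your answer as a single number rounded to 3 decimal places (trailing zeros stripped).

Executing turtle program step by step:
Start: pos=(8,3), heading=270, pen down
PD: pen down
RT 245: heading 270 -> 25
RT 90: heading 25 -> 295
RT 308: heading 295 -> 347
FD 19: (8,3) -> (26.513,-1.274) [heading=347, draw]
PU: pen up
FD 14: (26.513,-1.274) -> (40.154,-4.423) [heading=347, move]
PU: pen up
Final: pos=(40.154,-4.423), heading=347, 1 segment(s) drawn

Segment lengths:
  seg 1: (8,3) -> (26.513,-1.274), length = 19
Total = 19

Answer: 19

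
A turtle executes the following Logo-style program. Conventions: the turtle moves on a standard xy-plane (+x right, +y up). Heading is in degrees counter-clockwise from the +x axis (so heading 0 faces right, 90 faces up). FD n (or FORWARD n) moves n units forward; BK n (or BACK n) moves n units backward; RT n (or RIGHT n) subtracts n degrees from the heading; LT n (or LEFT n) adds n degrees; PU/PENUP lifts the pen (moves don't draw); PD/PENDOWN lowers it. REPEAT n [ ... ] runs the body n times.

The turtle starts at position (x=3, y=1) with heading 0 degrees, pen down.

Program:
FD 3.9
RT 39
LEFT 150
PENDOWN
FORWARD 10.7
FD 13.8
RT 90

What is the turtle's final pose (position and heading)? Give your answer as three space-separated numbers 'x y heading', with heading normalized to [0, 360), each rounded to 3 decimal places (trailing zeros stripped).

Executing turtle program step by step:
Start: pos=(3,1), heading=0, pen down
FD 3.9: (3,1) -> (6.9,1) [heading=0, draw]
RT 39: heading 0 -> 321
LT 150: heading 321 -> 111
PD: pen down
FD 10.7: (6.9,1) -> (3.065,10.989) [heading=111, draw]
FD 13.8: (3.065,10.989) -> (-1.88,23.873) [heading=111, draw]
RT 90: heading 111 -> 21
Final: pos=(-1.88,23.873), heading=21, 3 segment(s) drawn

Answer: -1.88 23.873 21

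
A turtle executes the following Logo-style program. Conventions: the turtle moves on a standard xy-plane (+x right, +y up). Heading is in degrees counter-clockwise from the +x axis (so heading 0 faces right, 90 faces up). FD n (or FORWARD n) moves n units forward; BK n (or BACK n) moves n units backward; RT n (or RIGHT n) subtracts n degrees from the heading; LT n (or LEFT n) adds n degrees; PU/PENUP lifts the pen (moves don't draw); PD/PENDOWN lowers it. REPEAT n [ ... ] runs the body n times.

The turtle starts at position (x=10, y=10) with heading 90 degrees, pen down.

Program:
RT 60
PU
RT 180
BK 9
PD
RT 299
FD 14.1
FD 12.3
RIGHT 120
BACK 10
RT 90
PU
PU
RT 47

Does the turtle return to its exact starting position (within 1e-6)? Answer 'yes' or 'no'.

Executing turtle program step by step:
Start: pos=(10,10), heading=90, pen down
RT 60: heading 90 -> 30
PU: pen up
RT 180: heading 30 -> 210
BK 9: (10,10) -> (17.794,14.5) [heading=210, move]
PD: pen down
RT 299: heading 210 -> 271
FD 14.1: (17.794,14.5) -> (18.04,0.402) [heading=271, draw]
FD 12.3: (18.04,0.402) -> (18.255,-11.896) [heading=271, draw]
RT 120: heading 271 -> 151
BK 10: (18.255,-11.896) -> (27.001,-16.744) [heading=151, draw]
RT 90: heading 151 -> 61
PU: pen up
PU: pen up
RT 47: heading 61 -> 14
Final: pos=(27.001,-16.744), heading=14, 3 segment(s) drawn

Start position: (10, 10)
Final position: (27.001, -16.744)
Distance = 31.69; >= 1e-6 -> NOT closed

Answer: no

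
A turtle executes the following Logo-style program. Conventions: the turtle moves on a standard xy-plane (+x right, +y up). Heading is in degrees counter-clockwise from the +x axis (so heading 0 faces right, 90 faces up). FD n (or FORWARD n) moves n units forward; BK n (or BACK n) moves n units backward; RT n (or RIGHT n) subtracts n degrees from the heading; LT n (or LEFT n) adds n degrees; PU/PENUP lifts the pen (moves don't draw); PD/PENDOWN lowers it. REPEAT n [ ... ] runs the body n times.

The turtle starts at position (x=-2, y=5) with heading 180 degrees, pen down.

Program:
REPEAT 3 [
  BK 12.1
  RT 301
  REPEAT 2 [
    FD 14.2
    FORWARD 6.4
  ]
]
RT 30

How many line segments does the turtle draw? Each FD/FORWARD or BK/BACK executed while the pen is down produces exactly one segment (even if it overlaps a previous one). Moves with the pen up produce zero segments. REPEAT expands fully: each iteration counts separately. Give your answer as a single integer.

Executing turtle program step by step:
Start: pos=(-2,5), heading=180, pen down
REPEAT 3 [
  -- iteration 1/3 --
  BK 12.1: (-2,5) -> (10.1,5) [heading=180, draw]
  RT 301: heading 180 -> 239
  REPEAT 2 [
    -- iteration 1/2 --
    FD 14.2: (10.1,5) -> (2.786,-7.172) [heading=239, draw]
    FD 6.4: (2.786,-7.172) -> (-0.51,-12.658) [heading=239, draw]
    -- iteration 2/2 --
    FD 14.2: (-0.51,-12.658) -> (-7.823,-24.829) [heading=239, draw]
    FD 6.4: (-7.823,-24.829) -> (-11.12,-30.315) [heading=239, draw]
  ]
  -- iteration 2/3 --
  BK 12.1: (-11.12,-30.315) -> (-4.888,-19.944) [heading=239, draw]
  RT 301: heading 239 -> 298
  REPEAT 2 [
    -- iteration 1/2 --
    FD 14.2: (-4.888,-19.944) -> (1.779,-32.481) [heading=298, draw]
    FD 6.4: (1.779,-32.481) -> (4.784,-38.132) [heading=298, draw]
    -- iteration 2/2 --
    FD 14.2: (4.784,-38.132) -> (11.45,-50.67) [heading=298, draw]
    FD 6.4: (11.45,-50.67) -> (14.455,-56.321) [heading=298, draw]
  ]
  -- iteration 3/3 --
  BK 12.1: (14.455,-56.321) -> (8.774,-45.637) [heading=298, draw]
  RT 301: heading 298 -> 357
  REPEAT 2 [
    -- iteration 1/2 --
    FD 14.2: (8.774,-45.637) -> (22.955,-46.381) [heading=357, draw]
    FD 6.4: (22.955,-46.381) -> (29.346,-46.715) [heading=357, draw]
    -- iteration 2/2 --
    FD 14.2: (29.346,-46.715) -> (43.526,-47.459) [heading=357, draw]
    FD 6.4: (43.526,-47.459) -> (49.918,-47.794) [heading=357, draw]
  ]
]
RT 30: heading 357 -> 327
Final: pos=(49.918,-47.794), heading=327, 15 segment(s) drawn
Segments drawn: 15

Answer: 15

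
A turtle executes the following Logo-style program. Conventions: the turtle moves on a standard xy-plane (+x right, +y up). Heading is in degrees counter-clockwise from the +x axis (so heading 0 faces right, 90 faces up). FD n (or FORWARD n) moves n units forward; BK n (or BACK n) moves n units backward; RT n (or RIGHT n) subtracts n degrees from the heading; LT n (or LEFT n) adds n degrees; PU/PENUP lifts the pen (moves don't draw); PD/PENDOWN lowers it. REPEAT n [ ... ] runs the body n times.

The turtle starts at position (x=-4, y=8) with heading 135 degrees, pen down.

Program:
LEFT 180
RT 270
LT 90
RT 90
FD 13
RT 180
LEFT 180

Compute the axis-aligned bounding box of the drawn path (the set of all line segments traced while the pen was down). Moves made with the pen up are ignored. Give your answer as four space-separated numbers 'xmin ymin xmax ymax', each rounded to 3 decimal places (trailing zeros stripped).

Answer: -4 8 5.192 17.192

Derivation:
Executing turtle program step by step:
Start: pos=(-4,8), heading=135, pen down
LT 180: heading 135 -> 315
RT 270: heading 315 -> 45
LT 90: heading 45 -> 135
RT 90: heading 135 -> 45
FD 13: (-4,8) -> (5.192,17.192) [heading=45, draw]
RT 180: heading 45 -> 225
LT 180: heading 225 -> 45
Final: pos=(5.192,17.192), heading=45, 1 segment(s) drawn

Segment endpoints: x in {-4, 5.192}, y in {8, 17.192}
xmin=-4, ymin=8, xmax=5.192, ymax=17.192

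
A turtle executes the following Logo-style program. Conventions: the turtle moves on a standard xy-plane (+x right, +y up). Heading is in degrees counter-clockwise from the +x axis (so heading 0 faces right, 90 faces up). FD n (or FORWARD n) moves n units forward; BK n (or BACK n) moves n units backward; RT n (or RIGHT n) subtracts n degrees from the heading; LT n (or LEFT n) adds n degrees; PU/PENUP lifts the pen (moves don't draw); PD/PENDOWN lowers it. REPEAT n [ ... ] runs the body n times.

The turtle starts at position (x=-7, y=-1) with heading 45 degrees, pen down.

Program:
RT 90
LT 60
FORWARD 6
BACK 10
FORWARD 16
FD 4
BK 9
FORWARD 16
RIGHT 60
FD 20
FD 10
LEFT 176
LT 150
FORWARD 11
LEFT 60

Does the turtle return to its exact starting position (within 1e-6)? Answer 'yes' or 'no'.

Answer: no

Derivation:
Executing turtle program step by step:
Start: pos=(-7,-1), heading=45, pen down
RT 90: heading 45 -> 315
LT 60: heading 315 -> 15
FD 6: (-7,-1) -> (-1.204,0.553) [heading=15, draw]
BK 10: (-1.204,0.553) -> (-10.864,-2.035) [heading=15, draw]
FD 16: (-10.864,-2.035) -> (4.591,2.106) [heading=15, draw]
FD 4: (4.591,2.106) -> (8.455,3.141) [heading=15, draw]
BK 9: (8.455,3.141) -> (-0.239,0.812) [heading=15, draw]
FD 16: (-0.239,0.812) -> (15.216,4.953) [heading=15, draw]
RT 60: heading 15 -> 315
FD 20: (15.216,4.953) -> (29.358,-9.189) [heading=315, draw]
FD 10: (29.358,-9.189) -> (36.429,-16.26) [heading=315, draw]
LT 176: heading 315 -> 131
LT 150: heading 131 -> 281
FD 11: (36.429,-16.26) -> (38.528,-27.058) [heading=281, draw]
LT 60: heading 281 -> 341
Final: pos=(38.528,-27.058), heading=341, 9 segment(s) drawn

Start position: (-7, -1)
Final position: (38.528, -27.058)
Distance = 52.458; >= 1e-6 -> NOT closed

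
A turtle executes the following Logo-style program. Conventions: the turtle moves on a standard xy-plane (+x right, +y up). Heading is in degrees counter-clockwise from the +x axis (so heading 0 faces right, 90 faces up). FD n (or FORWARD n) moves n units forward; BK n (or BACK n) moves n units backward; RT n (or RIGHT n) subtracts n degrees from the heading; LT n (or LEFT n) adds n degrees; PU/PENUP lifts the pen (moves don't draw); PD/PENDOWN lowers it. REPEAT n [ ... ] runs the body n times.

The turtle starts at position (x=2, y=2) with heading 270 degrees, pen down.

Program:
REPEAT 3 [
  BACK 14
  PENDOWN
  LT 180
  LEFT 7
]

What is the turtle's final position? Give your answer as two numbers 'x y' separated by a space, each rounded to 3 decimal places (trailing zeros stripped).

Executing turtle program step by step:
Start: pos=(2,2), heading=270, pen down
REPEAT 3 [
  -- iteration 1/3 --
  BK 14: (2,2) -> (2,16) [heading=270, draw]
  PD: pen down
  LT 180: heading 270 -> 90
  LT 7: heading 90 -> 97
  -- iteration 2/3 --
  BK 14: (2,16) -> (3.706,2.104) [heading=97, draw]
  PD: pen down
  LT 180: heading 97 -> 277
  LT 7: heading 277 -> 284
  -- iteration 3/3 --
  BK 14: (3.706,2.104) -> (0.319,15.688) [heading=284, draw]
  PD: pen down
  LT 180: heading 284 -> 104
  LT 7: heading 104 -> 111
]
Final: pos=(0.319,15.688), heading=111, 3 segment(s) drawn

Answer: 0.319 15.688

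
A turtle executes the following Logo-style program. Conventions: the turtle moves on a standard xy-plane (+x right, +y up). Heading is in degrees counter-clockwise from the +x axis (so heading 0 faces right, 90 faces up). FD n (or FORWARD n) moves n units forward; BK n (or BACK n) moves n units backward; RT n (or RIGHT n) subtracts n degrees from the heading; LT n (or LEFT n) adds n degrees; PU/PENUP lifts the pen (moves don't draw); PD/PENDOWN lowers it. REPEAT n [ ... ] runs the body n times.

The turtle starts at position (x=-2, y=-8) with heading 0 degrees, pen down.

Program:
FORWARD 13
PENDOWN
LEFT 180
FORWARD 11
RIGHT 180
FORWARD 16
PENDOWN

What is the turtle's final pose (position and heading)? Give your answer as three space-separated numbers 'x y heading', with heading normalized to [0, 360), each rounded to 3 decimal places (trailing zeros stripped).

Executing turtle program step by step:
Start: pos=(-2,-8), heading=0, pen down
FD 13: (-2,-8) -> (11,-8) [heading=0, draw]
PD: pen down
LT 180: heading 0 -> 180
FD 11: (11,-8) -> (0,-8) [heading=180, draw]
RT 180: heading 180 -> 0
FD 16: (0,-8) -> (16,-8) [heading=0, draw]
PD: pen down
Final: pos=(16,-8), heading=0, 3 segment(s) drawn

Answer: 16 -8 0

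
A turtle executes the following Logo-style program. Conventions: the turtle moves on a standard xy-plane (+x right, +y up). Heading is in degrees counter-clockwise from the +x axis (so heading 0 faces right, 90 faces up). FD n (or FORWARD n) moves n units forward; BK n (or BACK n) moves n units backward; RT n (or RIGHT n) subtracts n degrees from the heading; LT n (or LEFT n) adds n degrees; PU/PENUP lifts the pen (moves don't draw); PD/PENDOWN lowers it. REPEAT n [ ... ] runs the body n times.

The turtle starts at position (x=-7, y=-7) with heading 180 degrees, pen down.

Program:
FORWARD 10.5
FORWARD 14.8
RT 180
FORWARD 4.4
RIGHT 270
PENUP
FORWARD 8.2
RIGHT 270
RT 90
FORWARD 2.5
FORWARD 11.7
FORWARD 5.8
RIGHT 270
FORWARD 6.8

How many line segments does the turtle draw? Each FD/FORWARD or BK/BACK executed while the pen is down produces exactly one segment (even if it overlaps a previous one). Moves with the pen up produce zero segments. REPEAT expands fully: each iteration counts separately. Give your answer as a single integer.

Executing turtle program step by step:
Start: pos=(-7,-7), heading=180, pen down
FD 10.5: (-7,-7) -> (-17.5,-7) [heading=180, draw]
FD 14.8: (-17.5,-7) -> (-32.3,-7) [heading=180, draw]
RT 180: heading 180 -> 0
FD 4.4: (-32.3,-7) -> (-27.9,-7) [heading=0, draw]
RT 270: heading 0 -> 90
PU: pen up
FD 8.2: (-27.9,-7) -> (-27.9,1.2) [heading=90, move]
RT 270: heading 90 -> 180
RT 90: heading 180 -> 90
FD 2.5: (-27.9,1.2) -> (-27.9,3.7) [heading=90, move]
FD 11.7: (-27.9,3.7) -> (-27.9,15.4) [heading=90, move]
FD 5.8: (-27.9,15.4) -> (-27.9,21.2) [heading=90, move]
RT 270: heading 90 -> 180
FD 6.8: (-27.9,21.2) -> (-34.7,21.2) [heading=180, move]
Final: pos=(-34.7,21.2), heading=180, 3 segment(s) drawn
Segments drawn: 3

Answer: 3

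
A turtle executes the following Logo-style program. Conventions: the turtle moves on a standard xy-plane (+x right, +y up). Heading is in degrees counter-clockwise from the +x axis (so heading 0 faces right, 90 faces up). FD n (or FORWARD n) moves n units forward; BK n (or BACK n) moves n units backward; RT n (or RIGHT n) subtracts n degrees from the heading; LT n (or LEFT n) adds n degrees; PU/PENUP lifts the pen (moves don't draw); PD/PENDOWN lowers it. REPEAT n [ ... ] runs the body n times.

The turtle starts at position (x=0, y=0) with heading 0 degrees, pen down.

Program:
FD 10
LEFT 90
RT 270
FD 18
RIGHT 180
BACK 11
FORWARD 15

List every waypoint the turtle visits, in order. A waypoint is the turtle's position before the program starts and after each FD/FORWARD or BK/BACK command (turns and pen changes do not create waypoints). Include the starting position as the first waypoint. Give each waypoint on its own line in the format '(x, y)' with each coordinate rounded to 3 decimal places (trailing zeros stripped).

Executing turtle program step by step:
Start: pos=(0,0), heading=0, pen down
FD 10: (0,0) -> (10,0) [heading=0, draw]
LT 90: heading 0 -> 90
RT 270: heading 90 -> 180
FD 18: (10,0) -> (-8,0) [heading=180, draw]
RT 180: heading 180 -> 0
BK 11: (-8,0) -> (-19,0) [heading=0, draw]
FD 15: (-19,0) -> (-4,0) [heading=0, draw]
Final: pos=(-4,0), heading=0, 4 segment(s) drawn
Waypoints (5 total):
(0, 0)
(10, 0)
(-8, 0)
(-19, 0)
(-4, 0)

Answer: (0, 0)
(10, 0)
(-8, 0)
(-19, 0)
(-4, 0)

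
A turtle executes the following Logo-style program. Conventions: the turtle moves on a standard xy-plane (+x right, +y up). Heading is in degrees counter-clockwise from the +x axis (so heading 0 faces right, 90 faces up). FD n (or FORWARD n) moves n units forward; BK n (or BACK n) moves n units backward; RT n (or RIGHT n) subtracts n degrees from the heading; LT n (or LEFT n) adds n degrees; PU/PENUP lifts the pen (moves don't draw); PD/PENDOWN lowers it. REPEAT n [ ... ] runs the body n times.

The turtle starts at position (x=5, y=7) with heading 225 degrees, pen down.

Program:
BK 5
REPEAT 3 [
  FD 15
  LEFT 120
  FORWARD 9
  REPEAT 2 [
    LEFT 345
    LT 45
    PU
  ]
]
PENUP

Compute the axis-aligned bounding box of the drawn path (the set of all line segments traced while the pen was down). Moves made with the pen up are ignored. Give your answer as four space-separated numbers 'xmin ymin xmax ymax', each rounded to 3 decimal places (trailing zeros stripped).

Answer: -2.071 -2.4 8.536 10.536

Derivation:
Executing turtle program step by step:
Start: pos=(5,7), heading=225, pen down
BK 5: (5,7) -> (8.536,10.536) [heading=225, draw]
REPEAT 3 [
  -- iteration 1/3 --
  FD 15: (8.536,10.536) -> (-2.071,-0.071) [heading=225, draw]
  LT 120: heading 225 -> 345
  FD 9: (-2.071,-0.071) -> (6.622,-2.4) [heading=345, draw]
  REPEAT 2 [
    -- iteration 1/2 --
    LT 345: heading 345 -> 330
    LT 45: heading 330 -> 15
    PU: pen up
    -- iteration 2/2 --
    LT 345: heading 15 -> 0
    LT 45: heading 0 -> 45
    PU: pen up
  ]
  -- iteration 2/3 --
  FD 15: (6.622,-2.4) -> (17.229,8.206) [heading=45, move]
  LT 120: heading 45 -> 165
  FD 9: (17.229,8.206) -> (8.536,10.536) [heading=165, move]
  REPEAT 2 [
    -- iteration 1/2 --
    LT 345: heading 165 -> 150
    LT 45: heading 150 -> 195
    PU: pen up
    -- iteration 2/2 --
    LT 345: heading 195 -> 180
    LT 45: heading 180 -> 225
    PU: pen up
  ]
  -- iteration 3/3 --
  FD 15: (8.536,10.536) -> (-2.071,-0.071) [heading=225, move]
  LT 120: heading 225 -> 345
  FD 9: (-2.071,-0.071) -> (6.622,-2.4) [heading=345, move]
  REPEAT 2 [
    -- iteration 1/2 --
    LT 345: heading 345 -> 330
    LT 45: heading 330 -> 15
    PU: pen up
    -- iteration 2/2 --
    LT 345: heading 15 -> 0
    LT 45: heading 0 -> 45
    PU: pen up
  ]
]
PU: pen up
Final: pos=(6.622,-2.4), heading=45, 3 segment(s) drawn

Segment endpoints: x in {-2.071, 5, 6.622, 8.536}, y in {-2.4, -0.071, 7, 10.536}
xmin=-2.071, ymin=-2.4, xmax=8.536, ymax=10.536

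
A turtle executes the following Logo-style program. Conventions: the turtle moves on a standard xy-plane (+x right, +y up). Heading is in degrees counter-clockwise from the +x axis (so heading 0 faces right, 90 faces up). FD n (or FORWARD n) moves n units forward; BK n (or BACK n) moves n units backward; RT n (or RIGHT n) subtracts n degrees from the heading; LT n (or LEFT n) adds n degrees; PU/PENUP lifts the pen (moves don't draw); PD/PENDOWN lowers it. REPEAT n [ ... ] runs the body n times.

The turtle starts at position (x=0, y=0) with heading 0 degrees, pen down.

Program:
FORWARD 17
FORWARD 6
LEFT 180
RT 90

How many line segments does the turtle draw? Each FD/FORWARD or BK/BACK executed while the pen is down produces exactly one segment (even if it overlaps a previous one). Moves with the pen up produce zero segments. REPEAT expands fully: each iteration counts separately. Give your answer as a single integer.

Executing turtle program step by step:
Start: pos=(0,0), heading=0, pen down
FD 17: (0,0) -> (17,0) [heading=0, draw]
FD 6: (17,0) -> (23,0) [heading=0, draw]
LT 180: heading 0 -> 180
RT 90: heading 180 -> 90
Final: pos=(23,0), heading=90, 2 segment(s) drawn
Segments drawn: 2

Answer: 2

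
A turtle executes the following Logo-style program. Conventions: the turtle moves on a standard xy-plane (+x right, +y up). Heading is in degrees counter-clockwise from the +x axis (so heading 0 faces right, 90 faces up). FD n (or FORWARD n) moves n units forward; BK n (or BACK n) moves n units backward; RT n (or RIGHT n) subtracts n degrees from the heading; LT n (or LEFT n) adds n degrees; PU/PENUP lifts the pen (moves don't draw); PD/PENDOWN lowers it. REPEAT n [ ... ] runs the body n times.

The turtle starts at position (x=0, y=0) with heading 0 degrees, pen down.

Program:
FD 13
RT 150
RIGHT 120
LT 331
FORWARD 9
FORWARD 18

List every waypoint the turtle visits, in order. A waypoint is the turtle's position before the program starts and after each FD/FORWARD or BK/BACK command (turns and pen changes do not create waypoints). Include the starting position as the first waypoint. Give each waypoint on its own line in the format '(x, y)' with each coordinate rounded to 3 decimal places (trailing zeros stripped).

Executing turtle program step by step:
Start: pos=(0,0), heading=0, pen down
FD 13: (0,0) -> (13,0) [heading=0, draw]
RT 150: heading 0 -> 210
RT 120: heading 210 -> 90
LT 331: heading 90 -> 61
FD 9: (13,0) -> (17.363,7.872) [heading=61, draw]
FD 18: (17.363,7.872) -> (26.09,23.615) [heading=61, draw]
Final: pos=(26.09,23.615), heading=61, 3 segment(s) drawn
Waypoints (4 total):
(0, 0)
(13, 0)
(17.363, 7.872)
(26.09, 23.615)

Answer: (0, 0)
(13, 0)
(17.363, 7.872)
(26.09, 23.615)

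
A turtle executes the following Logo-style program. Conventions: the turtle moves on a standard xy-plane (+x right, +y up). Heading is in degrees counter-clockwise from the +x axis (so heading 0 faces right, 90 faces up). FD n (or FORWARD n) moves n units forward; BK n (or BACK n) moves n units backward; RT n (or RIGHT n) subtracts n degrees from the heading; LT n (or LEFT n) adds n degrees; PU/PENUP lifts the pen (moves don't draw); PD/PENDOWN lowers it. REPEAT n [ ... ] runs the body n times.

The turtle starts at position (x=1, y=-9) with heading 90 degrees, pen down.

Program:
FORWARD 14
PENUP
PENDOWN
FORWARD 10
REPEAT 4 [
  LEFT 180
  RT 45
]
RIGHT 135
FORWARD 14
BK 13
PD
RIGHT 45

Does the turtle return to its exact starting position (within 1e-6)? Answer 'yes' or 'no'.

Answer: no

Derivation:
Executing turtle program step by step:
Start: pos=(1,-9), heading=90, pen down
FD 14: (1,-9) -> (1,5) [heading=90, draw]
PU: pen up
PD: pen down
FD 10: (1,5) -> (1,15) [heading=90, draw]
REPEAT 4 [
  -- iteration 1/4 --
  LT 180: heading 90 -> 270
  RT 45: heading 270 -> 225
  -- iteration 2/4 --
  LT 180: heading 225 -> 45
  RT 45: heading 45 -> 0
  -- iteration 3/4 --
  LT 180: heading 0 -> 180
  RT 45: heading 180 -> 135
  -- iteration 4/4 --
  LT 180: heading 135 -> 315
  RT 45: heading 315 -> 270
]
RT 135: heading 270 -> 135
FD 14: (1,15) -> (-8.899,24.899) [heading=135, draw]
BK 13: (-8.899,24.899) -> (0.293,15.707) [heading=135, draw]
PD: pen down
RT 45: heading 135 -> 90
Final: pos=(0.293,15.707), heading=90, 4 segment(s) drawn

Start position: (1, -9)
Final position: (0.293, 15.707)
Distance = 24.717; >= 1e-6 -> NOT closed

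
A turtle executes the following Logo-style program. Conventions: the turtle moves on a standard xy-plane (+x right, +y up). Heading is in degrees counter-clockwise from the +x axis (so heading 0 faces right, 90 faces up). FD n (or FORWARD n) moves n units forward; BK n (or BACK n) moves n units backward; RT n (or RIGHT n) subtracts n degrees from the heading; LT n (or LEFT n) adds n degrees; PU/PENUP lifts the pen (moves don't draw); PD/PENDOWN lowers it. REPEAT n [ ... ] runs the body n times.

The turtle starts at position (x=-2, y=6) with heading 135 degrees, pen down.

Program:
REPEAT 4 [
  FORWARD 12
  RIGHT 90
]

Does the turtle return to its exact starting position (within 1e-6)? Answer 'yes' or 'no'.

Answer: yes

Derivation:
Executing turtle program step by step:
Start: pos=(-2,6), heading=135, pen down
REPEAT 4 [
  -- iteration 1/4 --
  FD 12: (-2,6) -> (-10.485,14.485) [heading=135, draw]
  RT 90: heading 135 -> 45
  -- iteration 2/4 --
  FD 12: (-10.485,14.485) -> (-2,22.971) [heading=45, draw]
  RT 90: heading 45 -> 315
  -- iteration 3/4 --
  FD 12: (-2,22.971) -> (6.485,14.485) [heading=315, draw]
  RT 90: heading 315 -> 225
  -- iteration 4/4 --
  FD 12: (6.485,14.485) -> (-2,6) [heading=225, draw]
  RT 90: heading 225 -> 135
]
Final: pos=(-2,6), heading=135, 4 segment(s) drawn

Start position: (-2, 6)
Final position: (-2, 6)
Distance = 0; < 1e-6 -> CLOSED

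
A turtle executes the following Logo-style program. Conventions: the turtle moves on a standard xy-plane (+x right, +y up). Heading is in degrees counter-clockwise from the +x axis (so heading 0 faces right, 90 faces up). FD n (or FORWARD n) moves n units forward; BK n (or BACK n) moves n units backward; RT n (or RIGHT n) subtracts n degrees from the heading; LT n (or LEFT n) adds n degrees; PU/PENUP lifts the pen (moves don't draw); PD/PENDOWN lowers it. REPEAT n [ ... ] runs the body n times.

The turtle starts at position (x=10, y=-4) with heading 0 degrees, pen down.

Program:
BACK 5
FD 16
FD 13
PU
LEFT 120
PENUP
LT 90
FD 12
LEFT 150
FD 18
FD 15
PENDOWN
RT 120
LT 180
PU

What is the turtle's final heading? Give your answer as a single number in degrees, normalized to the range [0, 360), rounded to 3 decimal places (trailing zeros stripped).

Executing turtle program step by step:
Start: pos=(10,-4), heading=0, pen down
BK 5: (10,-4) -> (5,-4) [heading=0, draw]
FD 16: (5,-4) -> (21,-4) [heading=0, draw]
FD 13: (21,-4) -> (34,-4) [heading=0, draw]
PU: pen up
LT 120: heading 0 -> 120
PU: pen up
LT 90: heading 120 -> 210
FD 12: (34,-4) -> (23.608,-10) [heading=210, move]
LT 150: heading 210 -> 0
FD 18: (23.608,-10) -> (41.608,-10) [heading=0, move]
FD 15: (41.608,-10) -> (56.608,-10) [heading=0, move]
PD: pen down
RT 120: heading 0 -> 240
LT 180: heading 240 -> 60
PU: pen up
Final: pos=(56.608,-10), heading=60, 3 segment(s) drawn

Answer: 60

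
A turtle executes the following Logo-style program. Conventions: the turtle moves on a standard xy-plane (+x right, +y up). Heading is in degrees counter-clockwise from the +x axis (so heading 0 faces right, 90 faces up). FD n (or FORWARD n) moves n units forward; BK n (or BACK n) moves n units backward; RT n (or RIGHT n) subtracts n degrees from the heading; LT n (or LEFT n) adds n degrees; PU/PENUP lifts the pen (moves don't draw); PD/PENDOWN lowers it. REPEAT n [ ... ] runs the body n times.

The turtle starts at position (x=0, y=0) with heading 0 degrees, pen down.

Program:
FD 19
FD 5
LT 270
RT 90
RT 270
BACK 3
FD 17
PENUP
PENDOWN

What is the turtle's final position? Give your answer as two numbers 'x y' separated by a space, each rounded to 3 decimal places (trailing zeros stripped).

Executing turtle program step by step:
Start: pos=(0,0), heading=0, pen down
FD 19: (0,0) -> (19,0) [heading=0, draw]
FD 5: (19,0) -> (24,0) [heading=0, draw]
LT 270: heading 0 -> 270
RT 90: heading 270 -> 180
RT 270: heading 180 -> 270
BK 3: (24,0) -> (24,3) [heading=270, draw]
FD 17: (24,3) -> (24,-14) [heading=270, draw]
PU: pen up
PD: pen down
Final: pos=(24,-14), heading=270, 4 segment(s) drawn

Answer: 24 -14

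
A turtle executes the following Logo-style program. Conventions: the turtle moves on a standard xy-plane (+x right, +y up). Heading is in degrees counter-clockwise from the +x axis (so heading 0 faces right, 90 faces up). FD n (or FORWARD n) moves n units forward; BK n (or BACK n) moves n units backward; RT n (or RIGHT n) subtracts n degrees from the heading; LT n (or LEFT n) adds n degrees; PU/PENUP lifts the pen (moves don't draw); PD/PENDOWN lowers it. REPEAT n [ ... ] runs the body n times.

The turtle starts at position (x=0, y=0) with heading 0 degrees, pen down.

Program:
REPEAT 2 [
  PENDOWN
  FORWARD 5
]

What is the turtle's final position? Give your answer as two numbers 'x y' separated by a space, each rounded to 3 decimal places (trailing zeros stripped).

Answer: 10 0

Derivation:
Executing turtle program step by step:
Start: pos=(0,0), heading=0, pen down
REPEAT 2 [
  -- iteration 1/2 --
  PD: pen down
  FD 5: (0,0) -> (5,0) [heading=0, draw]
  -- iteration 2/2 --
  PD: pen down
  FD 5: (5,0) -> (10,0) [heading=0, draw]
]
Final: pos=(10,0), heading=0, 2 segment(s) drawn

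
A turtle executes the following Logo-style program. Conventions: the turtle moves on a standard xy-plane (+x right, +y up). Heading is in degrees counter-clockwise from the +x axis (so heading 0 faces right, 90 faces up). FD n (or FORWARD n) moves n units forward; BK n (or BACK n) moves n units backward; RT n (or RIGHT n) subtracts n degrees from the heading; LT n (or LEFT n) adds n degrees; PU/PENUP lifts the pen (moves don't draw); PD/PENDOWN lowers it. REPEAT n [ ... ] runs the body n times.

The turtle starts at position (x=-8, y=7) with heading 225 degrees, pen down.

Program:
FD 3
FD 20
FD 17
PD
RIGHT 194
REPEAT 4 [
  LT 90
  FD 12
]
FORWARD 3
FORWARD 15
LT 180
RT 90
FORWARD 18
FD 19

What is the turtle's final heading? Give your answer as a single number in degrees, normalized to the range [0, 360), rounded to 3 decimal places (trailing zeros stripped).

Executing turtle program step by step:
Start: pos=(-8,7), heading=225, pen down
FD 3: (-8,7) -> (-10.121,4.879) [heading=225, draw]
FD 20: (-10.121,4.879) -> (-24.263,-9.263) [heading=225, draw]
FD 17: (-24.263,-9.263) -> (-36.284,-21.284) [heading=225, draw]
PD: pen down
RT 194: heading 225 -> 31
REPEAT 4 [
  -- iteration 1/4 --
  LT 90: heading 31 -> 121
  FD 12: (-36.284,-21.284) -> (-42.465,-10.998) [heading=121, draw]
  -- iteration 2/4 --
  LT 90: heading 121 -> 211
  FD 12: (-42.465,-10.998) -> (-52.751,-17.179) [heading=211, draw]
  -- iteration 3/4 --
  LT 90: heading 211 -> 301
  FD 12: (-52.751,-17.179) -> (-46.57,-27.465) [heading=301, draw]
  -- iteration 4/4 --
  LT 90: heading 301 -> 31
  FD 12: (-46.57,-27.465) -> (-36.284,-21.284) [heading=31, draw]
]
FD 3: (-36.284,-21.284) -> (-33.713,-19.739) [heading=31, draw]
FD 15: (-33.713,-19.739) -> (-20.855,-12.014) [heading=31, draw]
LT 180: heading 31 -> 211
RT 90: heading 211 -> 121
FD 18: (-20.855,-12.014) -> (-30.126,3.415) [heading=121, draw]
FD 19: (-30.126,3.415) -> (-39.912,19.702) [heading=121, draw]
Final: pos=(-39.912,19.702), heading=121, 11 segment(s) drawn

Answer: 121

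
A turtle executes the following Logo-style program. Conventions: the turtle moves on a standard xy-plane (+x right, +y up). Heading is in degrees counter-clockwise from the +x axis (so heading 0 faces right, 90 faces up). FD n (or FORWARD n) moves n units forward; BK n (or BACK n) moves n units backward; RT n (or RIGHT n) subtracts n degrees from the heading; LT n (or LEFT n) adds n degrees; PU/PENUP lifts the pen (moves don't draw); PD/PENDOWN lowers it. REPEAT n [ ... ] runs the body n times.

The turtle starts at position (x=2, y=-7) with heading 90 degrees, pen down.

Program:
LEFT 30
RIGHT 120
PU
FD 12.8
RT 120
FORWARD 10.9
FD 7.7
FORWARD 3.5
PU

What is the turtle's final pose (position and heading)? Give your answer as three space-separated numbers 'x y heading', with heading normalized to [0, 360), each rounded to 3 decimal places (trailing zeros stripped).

Answer: 3.75 -26.139 240

Derivation:
Executing turtle program step by step:
Start: pos=(2,-7), heading=90, pen down
LT 30: heading 90 -> 120
RT 120: heading 120 -> 0
PU: pen up
FD 12.8: (2,-7) -> (14.8,-7) [heading=0, move]
RT 120: heading 0 -> 240
FD 10.9: (14.8,-7) -> (9.35,-16.44) [heading=240, move]
FD 7.7: (9.35,-16.44) -> (5.5,-23.108) [heading=240, move]
FD 3.5: (5.5,-23.108) -> (3.75,-26.139) [heading=240, move]
PU: pen up
Final: pos=(3.75,-26.139), heading=240, 0 segment(s) drawn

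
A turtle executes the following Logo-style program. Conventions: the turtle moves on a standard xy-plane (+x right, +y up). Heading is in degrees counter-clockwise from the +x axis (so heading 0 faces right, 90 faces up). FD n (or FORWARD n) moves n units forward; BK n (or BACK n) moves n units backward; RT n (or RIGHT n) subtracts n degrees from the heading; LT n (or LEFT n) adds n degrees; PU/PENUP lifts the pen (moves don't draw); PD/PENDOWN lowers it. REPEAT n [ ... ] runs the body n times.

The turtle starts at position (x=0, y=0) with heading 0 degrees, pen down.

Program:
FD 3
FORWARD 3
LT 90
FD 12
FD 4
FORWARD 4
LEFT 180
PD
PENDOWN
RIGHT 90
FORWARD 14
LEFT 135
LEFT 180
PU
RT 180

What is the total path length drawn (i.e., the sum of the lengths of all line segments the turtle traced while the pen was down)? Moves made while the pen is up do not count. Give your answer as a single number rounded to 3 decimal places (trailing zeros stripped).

Answer: 40

Derivation:
Executing turtle program step by step:
Start: pos=(0,0), heading=0, pen down
FD 3: (0,0) -> (3,0) [heading=0, draw]
FD 3: (3,0) -> (6,0) [heading=0, draw]
LT 90: heading 0 -> 90
FD 12: (6,0) -> (6,12) [heading=90, draw]
FD 4: (6,12) -> (6,16) [heading=90, draw]
FD 4: (6,16) -> (6,20) [heading=90, draw]
LT 180: heading 90 -> 270
PD: pen down
PD: pen down
RT 90: heading 270 -> 180
FD 14: (6,20) -> (-8,20) [heading=180, draw]
LT 135: heading 180 -> 315
LT 180: heading 315 -> 135
PU: pen up
RT 180: heading 135 -> 315
Final: pos=(-8,20), heading=315, 6 segment(s) drawn

Segment lengths:
  seg 1: (0,0) -> (3,0), length = 3
  seg 2: (3,0) -> (6,0), length = 3
  seg 3: (6,0) -> (6,12), length = 12
  seg 4: (6,12) -> (6,16), length = 4
  seg 5: (6,16) -> (6,20), length = 4
  seg 6: (6,20) -> (-8,20), length = 14
Total = 40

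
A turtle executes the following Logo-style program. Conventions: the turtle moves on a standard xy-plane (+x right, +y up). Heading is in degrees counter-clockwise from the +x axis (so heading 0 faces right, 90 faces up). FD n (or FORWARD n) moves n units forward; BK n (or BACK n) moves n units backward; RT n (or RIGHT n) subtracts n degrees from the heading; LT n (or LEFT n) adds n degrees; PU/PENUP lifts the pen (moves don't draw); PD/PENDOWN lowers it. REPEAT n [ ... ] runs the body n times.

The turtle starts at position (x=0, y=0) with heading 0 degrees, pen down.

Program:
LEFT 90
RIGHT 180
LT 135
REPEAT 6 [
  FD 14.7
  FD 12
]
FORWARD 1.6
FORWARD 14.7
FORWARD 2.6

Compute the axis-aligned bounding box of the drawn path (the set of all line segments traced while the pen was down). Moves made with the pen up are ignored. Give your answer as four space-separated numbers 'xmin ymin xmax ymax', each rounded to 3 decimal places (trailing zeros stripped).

Answer: 0 0 126.643 126.643

Derivation:
Executing turtle program step by step:
Start: pos=(0,0), heading=0, pen down
LT 90: heading 0 -> 90
RT 180: heading 90 -> 270
LT 135: heading 270 -> 45
REPEAT 6 [
  -- iteration 1/6 --
  FD 14.7: (0,0) -> (10.394,10.394) [heading=45, draw]
  FD 12: (10.394,10.394) -> (18.88,18.88) [heading=45, draw]
  -- iteration 2/6 --
  FD 14.7: (18.88,18.88) -> (29.274,29.274) [heading=45, draw]
  FD 12: (29.274,29.274) -> (37.76,37.76) [heading=45, draw]
  -- iteration 3/6 --
  FD 14.7: (37.76,37.76) -> (48.154,48.154) [heading=45, draw]
  FD 12: (48.154,48.154) -> (56.639,56.639) [heading=45, draw]
  -- iteration 4/6 --
  FD 14.7: (56.639,56.639) -> (67.034,67.034) [heading=45, draw]
  FD 12: (67.034,67.034) -> (75.519,75.519) [heading=45, draw]
  -- iteration 5/6 --
  FD 14.7: (75.519,75.519) -> (85.913,85.913) [heading=45, draw]
  FD 12: (85.913,85.913) -> (94.399,94.399) [heading=45, draw]
  -- iteration 6/6 --
  FD 14.7: (94.399,94.399) -> (104.793,104.793) [heading=45, draw]
  FD 12: (104.793,104.793) -> (113.279,113.279) [heading=45, draw]
]
FD 1.6: (113.279,113.279) -> (114.41,114.41) [heading=45, draw]
FD 14.7: (114.41,114.41) -> (124.804,124.804) [heading=45, draw]
FD 2.6: (124.804,124.804) -> (126.643,126.643) [heading=45, draw]
Final: pos=(126.643,126.643), heading=45, 15 segment(s) drawn

Segment endpoints: x in {0, 10.394, 18.88, 29.274, 37.76, 48.154, 56.639, 67.034, 75.519, 85.913, 94.399, 104.793, 113.279, 114.41, 124.804, 126.643}, y in {0, 10.394, 18.88, 29.274, 37.76, 48.154, 56.639, 67.034, 75.519, 85.913, 94.399, 104.793, 113.279, 114.41, 124.804, 126.643}
xmin=0, ymin=0, xmax=126.643, ymax=126.643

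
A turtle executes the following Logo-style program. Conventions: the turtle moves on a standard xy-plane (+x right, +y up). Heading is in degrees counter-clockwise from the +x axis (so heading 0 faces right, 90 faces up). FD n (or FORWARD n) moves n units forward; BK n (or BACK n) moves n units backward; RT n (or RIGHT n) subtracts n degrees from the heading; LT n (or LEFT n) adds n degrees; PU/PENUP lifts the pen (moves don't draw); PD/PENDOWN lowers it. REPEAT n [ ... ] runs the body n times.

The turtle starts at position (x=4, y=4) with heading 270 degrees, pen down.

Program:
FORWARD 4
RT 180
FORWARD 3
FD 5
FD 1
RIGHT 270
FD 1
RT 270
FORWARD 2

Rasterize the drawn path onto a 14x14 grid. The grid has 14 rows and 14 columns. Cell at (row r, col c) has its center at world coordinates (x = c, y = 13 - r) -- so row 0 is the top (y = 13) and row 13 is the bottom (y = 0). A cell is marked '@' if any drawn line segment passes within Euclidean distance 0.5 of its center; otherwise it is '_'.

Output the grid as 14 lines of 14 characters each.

Segment 0: (4,4) -> (4,0)
Segment 1: (4,0) -> (4,3)
Segment 2: (4,3) -> (4,8)
Segment 3: (4,8) -> (4,9)
Segment 4: (4,9) -> (3,9)
Segment 5: (3,9) -> (3,7)

Answer: ______________
______________
______________
______________
___@@_________
___@@_________
___@@_________
____@_________
____@_________
____@_________
____@_________
____@_________
____@_________
____@_________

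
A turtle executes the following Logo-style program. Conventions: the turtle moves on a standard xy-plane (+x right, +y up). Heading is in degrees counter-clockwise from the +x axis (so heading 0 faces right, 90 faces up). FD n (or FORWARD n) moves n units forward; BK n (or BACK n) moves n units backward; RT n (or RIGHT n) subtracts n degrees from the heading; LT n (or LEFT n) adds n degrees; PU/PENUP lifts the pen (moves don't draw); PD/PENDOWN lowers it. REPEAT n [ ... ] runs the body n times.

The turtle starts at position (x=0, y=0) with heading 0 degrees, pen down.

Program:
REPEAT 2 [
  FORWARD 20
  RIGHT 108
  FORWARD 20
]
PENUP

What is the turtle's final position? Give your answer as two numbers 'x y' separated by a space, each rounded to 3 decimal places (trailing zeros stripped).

Answer: -8.541 -26.287

Derivation:
Executing turtle program step by step:
Start: pos=(0,0), heading=0, pen down
REPEAT 2 [
  -- iteration 1/2 --
  FD 20: (0,0) -> (20,0) [heading=0, draw]
  RT 108: heading 0 -> 252
  FD 20: (20,0) -> (13.82,-19.021) [heading=252, draw]
  -- iteration 2/2 --
  FD 20: (13.82,-19.021) -> (7.639,-38.042) [heading=252, draw]
  RT 108: heading 252 -> 144
  FD 20: (7.639,-38.042) -> (-8.541,-26.287) [heading=144, draw]
]
PU: pen up
Final: pos=(-8.541,-26.287), heading=144, 4 segment(s) drawn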